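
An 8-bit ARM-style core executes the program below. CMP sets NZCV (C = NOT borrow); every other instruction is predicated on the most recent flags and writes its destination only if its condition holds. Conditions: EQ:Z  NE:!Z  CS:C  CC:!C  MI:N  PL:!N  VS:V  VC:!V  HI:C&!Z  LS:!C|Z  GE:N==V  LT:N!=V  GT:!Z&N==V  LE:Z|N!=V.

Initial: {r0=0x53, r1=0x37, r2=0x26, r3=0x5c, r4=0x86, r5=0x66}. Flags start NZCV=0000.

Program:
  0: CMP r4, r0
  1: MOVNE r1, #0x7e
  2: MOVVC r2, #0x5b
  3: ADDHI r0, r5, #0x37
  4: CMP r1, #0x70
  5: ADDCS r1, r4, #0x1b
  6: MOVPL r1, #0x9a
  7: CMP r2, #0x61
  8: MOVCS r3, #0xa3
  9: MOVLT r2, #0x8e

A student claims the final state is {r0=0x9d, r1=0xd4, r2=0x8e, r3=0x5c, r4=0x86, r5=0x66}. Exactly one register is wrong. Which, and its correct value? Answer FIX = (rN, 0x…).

[0] flags=0011 → (cmp)
[1] flags=0011 NE?T → r1=0x7e
[2] flags=0011 VC?F → skip
[3] flags=0011 HI?T → r0=0x9d
[4] flags=0010 → (cmp)
[5] flags=0010 CS?T → r1=0xa1
[6] flags=0010 PL?T → r1=0x9a
[7] flags=1000 → (cmp)
[8] flags=1000 CS?F → skip
[9] flags=1000 LT?T → r2=0x8e

FIX = (r1, 0x9a)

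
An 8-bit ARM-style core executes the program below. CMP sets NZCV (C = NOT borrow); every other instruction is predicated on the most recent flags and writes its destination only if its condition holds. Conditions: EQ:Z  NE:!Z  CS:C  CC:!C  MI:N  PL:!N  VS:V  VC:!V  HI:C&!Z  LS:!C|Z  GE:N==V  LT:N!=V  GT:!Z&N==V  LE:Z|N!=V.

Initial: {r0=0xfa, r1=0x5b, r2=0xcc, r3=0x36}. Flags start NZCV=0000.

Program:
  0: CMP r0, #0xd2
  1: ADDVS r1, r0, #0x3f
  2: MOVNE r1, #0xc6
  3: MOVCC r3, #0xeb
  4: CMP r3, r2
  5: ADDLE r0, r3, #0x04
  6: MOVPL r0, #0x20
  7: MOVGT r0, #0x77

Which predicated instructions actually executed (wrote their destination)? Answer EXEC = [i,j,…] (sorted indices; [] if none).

[0] flags=0010 → (cmp)
[1] flags=0010 VS?F → skip
[2] flags=0010 NE?T → r1=0xc6
[3] flags=0010 CC?F → skip
[4] flags=0000 → (cmp)
[5] flags=0000 LE?F → skip
[6] flags=0000 PL?T → r0=0x20
[7] flags=0000 GT?T → r0=0x77

EXEC = [2,6,7]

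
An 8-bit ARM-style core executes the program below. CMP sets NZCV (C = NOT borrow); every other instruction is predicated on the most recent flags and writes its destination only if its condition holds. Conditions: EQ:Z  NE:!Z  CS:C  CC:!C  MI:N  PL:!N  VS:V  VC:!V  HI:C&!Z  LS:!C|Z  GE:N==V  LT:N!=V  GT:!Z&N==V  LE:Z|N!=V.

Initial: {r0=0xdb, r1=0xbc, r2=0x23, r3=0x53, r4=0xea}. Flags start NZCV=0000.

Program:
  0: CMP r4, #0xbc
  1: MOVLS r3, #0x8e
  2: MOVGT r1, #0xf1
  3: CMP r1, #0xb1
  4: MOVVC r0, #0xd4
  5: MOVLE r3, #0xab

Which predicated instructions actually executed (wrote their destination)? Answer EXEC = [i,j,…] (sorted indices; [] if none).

EXEC = [2,4]

0: ✓ CMP  NZCV=0010
1: · MOVLS
2: ✓ MOVGT  r1←0xf1
3: ✓ CMP  NZCV=0010
4: ✓ MOVVC  r0←0xd4
5: · MOVLE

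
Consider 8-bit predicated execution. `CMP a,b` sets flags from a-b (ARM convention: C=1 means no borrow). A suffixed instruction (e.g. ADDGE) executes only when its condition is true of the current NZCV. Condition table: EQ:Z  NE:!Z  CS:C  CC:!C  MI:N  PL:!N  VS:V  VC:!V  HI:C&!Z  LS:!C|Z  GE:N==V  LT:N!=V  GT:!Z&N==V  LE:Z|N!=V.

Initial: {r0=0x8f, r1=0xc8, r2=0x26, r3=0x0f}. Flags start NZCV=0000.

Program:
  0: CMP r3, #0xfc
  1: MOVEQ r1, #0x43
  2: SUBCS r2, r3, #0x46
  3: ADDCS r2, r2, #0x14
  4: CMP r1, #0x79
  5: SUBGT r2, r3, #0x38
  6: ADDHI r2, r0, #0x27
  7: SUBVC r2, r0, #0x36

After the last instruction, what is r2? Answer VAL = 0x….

[0] flags=0000 → (cmp)
[1] flags=0000 EQ?F → skip
[2] flags=0000 CS?F → skip
[3] flags=0000 CS?F → skip
[4] flags=0011 → (cmp)
[5] flags=0011 GT?F → skip
[6] flags=0011 HI?T → r2=0xb6
[7] flags=0011 VC?F → skip

VAL = 0xb6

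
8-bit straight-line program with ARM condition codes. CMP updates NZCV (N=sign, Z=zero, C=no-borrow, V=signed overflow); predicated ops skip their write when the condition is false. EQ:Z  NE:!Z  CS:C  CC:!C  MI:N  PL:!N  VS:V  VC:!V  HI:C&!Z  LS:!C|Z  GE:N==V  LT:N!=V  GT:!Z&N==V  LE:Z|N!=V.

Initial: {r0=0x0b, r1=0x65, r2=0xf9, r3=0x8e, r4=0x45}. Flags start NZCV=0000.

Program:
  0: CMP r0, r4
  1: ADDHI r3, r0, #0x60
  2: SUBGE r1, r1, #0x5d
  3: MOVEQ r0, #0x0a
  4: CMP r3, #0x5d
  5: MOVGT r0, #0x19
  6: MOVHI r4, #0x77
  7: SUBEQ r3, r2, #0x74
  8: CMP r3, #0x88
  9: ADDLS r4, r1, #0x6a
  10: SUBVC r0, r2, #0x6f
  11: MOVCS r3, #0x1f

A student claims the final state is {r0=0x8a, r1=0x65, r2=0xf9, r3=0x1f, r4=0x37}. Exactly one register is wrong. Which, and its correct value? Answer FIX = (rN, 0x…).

[0] flags=1000 → (cmp)
[1] flags=1000 HI?F → skip
[2] flags=1000 GE?F → skip
[3] flags=1000 EQ?F → skip
[4] flags=0011 → (cmp)
[5] flags=0011 GT?F → skip
[6] flags=0011 HI?T → r4=0x77
[7] flags=0011 EQ?F → skip
[8] flags=0010 → (cmp)
[9] flags=0010 LS?F → skip
[10] flags=0010 VC?T → r0=0x8a
[11] flags=0010 CS?T → r3=0x1f

FIX = (r4, 0x77)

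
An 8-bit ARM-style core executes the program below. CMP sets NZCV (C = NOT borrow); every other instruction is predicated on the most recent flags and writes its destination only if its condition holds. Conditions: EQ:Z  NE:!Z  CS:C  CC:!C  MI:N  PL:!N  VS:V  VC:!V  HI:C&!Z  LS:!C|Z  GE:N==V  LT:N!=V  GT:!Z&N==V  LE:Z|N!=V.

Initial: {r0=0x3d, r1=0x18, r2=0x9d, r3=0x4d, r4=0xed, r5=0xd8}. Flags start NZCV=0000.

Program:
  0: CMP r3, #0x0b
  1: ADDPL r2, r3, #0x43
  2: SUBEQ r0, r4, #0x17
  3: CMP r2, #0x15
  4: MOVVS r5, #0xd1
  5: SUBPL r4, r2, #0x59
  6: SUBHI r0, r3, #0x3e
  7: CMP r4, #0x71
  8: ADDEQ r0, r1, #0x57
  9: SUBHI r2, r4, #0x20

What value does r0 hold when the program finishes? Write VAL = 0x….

VAL = 0x0f

[0] flags=0010 → (cmp)
[1] flags=0010 PL?T → r2=0x90
[2] flags=0010 EQ?F → skip
[3] flags=0011 → (cmp)
[4] flags=0011 VS?T → r5=0xd1
[5] flags=0011 PL?T → r4=0x37
[6] flags=0011 HI?T → r0=0x0f
[7] flags=1000 → (cmp)
[8] flags=1000 EQ?F → skip
[9] flags=1000 HI?F → skip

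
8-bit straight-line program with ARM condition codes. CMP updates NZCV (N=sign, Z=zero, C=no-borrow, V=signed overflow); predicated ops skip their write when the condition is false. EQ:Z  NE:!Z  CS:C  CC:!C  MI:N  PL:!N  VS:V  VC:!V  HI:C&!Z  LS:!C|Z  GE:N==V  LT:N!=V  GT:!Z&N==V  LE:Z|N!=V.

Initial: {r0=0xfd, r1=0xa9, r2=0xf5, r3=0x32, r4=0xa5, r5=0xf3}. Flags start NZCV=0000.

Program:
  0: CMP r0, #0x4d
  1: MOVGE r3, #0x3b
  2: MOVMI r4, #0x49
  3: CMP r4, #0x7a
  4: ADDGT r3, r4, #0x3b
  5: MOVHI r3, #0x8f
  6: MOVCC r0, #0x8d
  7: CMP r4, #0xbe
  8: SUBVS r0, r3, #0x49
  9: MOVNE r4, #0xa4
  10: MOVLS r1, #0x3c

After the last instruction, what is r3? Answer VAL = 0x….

VAL = 0x32

0: ✓ CMP  NZCV=1010
1: · MOVGE
2: ✓ MOVMI  r4←0x49
3: ✓ CMP  NZCV=1000
4: · ADDGT
5: · MOVHI
6: ✓ MOVCC  r0←0x8d
7: ✓ CMP  NZCV=1001
8: ✓ SUBVS  r0←0xe9
9: ✓ MOVNE  r4←0xa4
10: ✓ MOVLS  r1←0x3c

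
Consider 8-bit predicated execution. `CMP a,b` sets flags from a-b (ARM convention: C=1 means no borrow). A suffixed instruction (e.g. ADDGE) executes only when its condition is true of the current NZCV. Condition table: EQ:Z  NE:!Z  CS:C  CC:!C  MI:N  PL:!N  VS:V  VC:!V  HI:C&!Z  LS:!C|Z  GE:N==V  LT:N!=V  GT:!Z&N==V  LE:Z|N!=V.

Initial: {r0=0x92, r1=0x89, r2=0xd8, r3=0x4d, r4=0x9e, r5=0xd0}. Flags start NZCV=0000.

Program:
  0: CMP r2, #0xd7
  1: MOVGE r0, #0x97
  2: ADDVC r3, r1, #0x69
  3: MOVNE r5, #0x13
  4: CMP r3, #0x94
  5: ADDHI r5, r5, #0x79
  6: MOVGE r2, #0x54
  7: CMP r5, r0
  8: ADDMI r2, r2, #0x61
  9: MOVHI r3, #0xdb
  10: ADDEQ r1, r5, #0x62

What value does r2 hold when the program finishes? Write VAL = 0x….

VAL = 0xb5

[0] flags=0010 → (cmp)
[1] flags=0010 GE?T → r0=0x97
[2] flags=0010 VC?T → r3=0xf2
[3] flags=0010 NE?T → r5=0x13
[4] flags=0010 → (cmp)
[5] flags=0010 HI?T → r5=0x8c
[6] flags=0010 GE?T → r2=0x54
[7] flags=1000 → (cmp)
[8] flags=1000 MI?T → r2=0xb5
[9] flags=1000 HI?F → skip
[10] flags=1000 EQ?F → skip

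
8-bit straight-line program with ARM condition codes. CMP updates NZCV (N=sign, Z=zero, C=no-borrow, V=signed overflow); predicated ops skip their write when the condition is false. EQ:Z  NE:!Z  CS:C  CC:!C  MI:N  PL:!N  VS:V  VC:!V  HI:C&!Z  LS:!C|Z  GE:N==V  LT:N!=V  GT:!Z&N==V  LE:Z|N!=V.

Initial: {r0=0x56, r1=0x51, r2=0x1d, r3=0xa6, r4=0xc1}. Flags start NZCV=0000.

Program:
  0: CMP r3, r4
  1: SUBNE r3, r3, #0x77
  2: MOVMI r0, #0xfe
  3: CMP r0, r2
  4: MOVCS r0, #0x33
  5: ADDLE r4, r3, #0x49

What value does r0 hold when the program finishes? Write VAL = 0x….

[0] flags=1000 → (cmp)
[1] flags=1000 NE?T → r3=0x2f
[2] flags=1000 MI?T → r0=0xfe
[3] flags=1010 → (cmp)
[4] flags=1010 CS?T → r0=0x33
[5] flags=1010 LE?T → r4=0x78

VAL = 0x33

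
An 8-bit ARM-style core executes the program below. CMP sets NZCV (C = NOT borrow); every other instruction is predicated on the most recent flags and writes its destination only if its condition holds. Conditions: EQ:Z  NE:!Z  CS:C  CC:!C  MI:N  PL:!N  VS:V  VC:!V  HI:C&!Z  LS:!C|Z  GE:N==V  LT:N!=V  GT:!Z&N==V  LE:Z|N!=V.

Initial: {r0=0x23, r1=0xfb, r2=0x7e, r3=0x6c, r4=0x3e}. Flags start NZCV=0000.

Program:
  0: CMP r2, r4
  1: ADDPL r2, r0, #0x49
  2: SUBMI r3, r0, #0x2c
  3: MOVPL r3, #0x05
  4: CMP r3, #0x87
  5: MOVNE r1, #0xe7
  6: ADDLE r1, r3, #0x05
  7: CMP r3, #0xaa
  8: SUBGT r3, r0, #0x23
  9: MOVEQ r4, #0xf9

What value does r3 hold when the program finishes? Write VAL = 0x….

VAL = 0x00

[0] flags=0010 → (cmp)
[1] flags=0010 PL?T → r2=0x6c
[2] flags=0010 MI?F → skip
[3] flags=0010 PL?T → r3=0x05
[4] flags=0000 → (cmp)
[5] flags=0000 NE?T → r1=0xe7
[6] flags=0000 LE?F → skip
[7] flags=0000 → (cmp)
[8] flags=0000 GT?T → r3=0x00
[9] flags=0000 EQ?F → skip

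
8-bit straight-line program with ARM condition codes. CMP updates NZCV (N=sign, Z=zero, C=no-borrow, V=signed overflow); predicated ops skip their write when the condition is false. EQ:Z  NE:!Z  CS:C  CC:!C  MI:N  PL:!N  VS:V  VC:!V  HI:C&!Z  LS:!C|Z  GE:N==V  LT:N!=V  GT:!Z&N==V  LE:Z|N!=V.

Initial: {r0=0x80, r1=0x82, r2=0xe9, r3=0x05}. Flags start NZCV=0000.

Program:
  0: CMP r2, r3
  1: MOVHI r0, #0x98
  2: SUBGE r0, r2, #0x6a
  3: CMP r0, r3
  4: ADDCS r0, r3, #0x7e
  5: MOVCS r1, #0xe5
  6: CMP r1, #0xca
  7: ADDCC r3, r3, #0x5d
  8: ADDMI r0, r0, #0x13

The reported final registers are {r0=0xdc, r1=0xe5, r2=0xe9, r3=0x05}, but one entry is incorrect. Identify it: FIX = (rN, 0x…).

[0] flags=1010 → (cmp)
[1] flags=1010 HI?T → r0=0x98
[2] flags=1010 GE?F → skip
[3] flags=1010 → (cmp)
[4] flags=1010 CS?T → r0=0x83
[5] flags=1010 CS?T → r1=0xe5
[6] flags=0010 → (cmp)
[7] flags=0010 CC?F → skip
[8] flags=0010 MI?F → skip

FIX = (r0, 0x83)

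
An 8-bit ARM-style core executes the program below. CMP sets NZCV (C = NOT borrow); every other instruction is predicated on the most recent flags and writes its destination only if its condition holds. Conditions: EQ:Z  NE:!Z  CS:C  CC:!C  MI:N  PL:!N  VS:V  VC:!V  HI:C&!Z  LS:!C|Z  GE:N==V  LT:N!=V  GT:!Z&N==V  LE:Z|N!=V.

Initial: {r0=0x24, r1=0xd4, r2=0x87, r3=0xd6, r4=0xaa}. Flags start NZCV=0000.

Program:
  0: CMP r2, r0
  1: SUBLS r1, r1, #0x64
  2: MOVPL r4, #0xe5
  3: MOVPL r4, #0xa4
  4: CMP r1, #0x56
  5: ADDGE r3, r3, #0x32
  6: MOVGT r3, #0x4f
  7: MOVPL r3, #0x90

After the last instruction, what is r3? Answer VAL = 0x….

VAL = 0x90

[0] flags=0011 → (cmp)
[1] flags=0011 LS?F → skip
[2] flags=0011 PL?T → r4=0xe5
[3] flags=0011 PL?T → r4=0xa4
[4] flags=0011 → (cmp)
[5] flags=0011 GE?F → skip
[6] flags=0011 GT?F → skip
[7] flags=0011 PL?T → r3=0x90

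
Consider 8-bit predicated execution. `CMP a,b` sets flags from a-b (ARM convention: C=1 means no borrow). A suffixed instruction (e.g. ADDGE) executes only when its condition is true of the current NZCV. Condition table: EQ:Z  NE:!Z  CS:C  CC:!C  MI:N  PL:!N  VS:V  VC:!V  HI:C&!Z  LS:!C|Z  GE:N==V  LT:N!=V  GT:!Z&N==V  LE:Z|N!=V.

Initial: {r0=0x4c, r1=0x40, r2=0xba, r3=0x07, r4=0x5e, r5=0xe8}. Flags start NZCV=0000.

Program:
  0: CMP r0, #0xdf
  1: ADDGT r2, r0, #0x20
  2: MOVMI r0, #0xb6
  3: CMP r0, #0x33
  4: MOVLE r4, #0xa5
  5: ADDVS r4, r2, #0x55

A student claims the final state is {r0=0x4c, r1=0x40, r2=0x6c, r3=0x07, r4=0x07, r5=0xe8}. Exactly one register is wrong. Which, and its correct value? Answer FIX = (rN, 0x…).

FIX = (r4, 0x5e)

0: ✓ CMP  NZCV=0000
1: ✓ ADDGT  r2←0x6c
2: · MOVMI
3: ✓ CMP  NZCV=0010
4: · MOVLE
5: · ADDVS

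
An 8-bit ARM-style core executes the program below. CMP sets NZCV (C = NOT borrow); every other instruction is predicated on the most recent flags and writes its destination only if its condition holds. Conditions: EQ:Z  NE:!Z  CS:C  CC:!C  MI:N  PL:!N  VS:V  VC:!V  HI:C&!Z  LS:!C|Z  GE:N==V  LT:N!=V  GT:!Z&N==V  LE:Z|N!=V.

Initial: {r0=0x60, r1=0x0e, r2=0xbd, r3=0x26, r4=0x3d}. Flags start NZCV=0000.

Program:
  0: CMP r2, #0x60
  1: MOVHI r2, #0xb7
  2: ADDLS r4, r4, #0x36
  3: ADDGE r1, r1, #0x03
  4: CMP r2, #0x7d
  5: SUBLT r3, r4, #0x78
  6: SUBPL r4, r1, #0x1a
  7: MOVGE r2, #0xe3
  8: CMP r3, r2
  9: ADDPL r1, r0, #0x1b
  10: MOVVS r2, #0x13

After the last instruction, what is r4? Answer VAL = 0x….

VAL = 0xf4

0: ✓ CMP  NZCV=0011
1: ✓ MOVHI  r2←0xb7
2: · ADDLS
3: · ADDGE
4: ✓ CMP  NZCV=0011
5: ✓ SUBLT  r3←0xc5
6: ✓ SUBPL  r4←0xf4
7: · MOVGE
8: ✓ CMP  NZCV=0010
9: ✓ ADDPL  r1←0x7b
10: · MOVVS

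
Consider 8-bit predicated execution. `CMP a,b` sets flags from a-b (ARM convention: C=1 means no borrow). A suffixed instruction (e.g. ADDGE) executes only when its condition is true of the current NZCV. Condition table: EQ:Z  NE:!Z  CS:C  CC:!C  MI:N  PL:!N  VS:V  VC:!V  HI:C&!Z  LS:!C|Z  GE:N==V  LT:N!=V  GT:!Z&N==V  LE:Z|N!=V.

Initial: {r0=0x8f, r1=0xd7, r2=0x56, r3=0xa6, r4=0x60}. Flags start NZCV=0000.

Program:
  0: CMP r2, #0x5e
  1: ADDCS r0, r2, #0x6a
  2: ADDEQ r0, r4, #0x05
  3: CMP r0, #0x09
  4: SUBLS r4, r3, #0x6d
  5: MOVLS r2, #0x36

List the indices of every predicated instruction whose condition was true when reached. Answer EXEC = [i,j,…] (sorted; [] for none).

EXEC = []

[0] flags=1000 → (cmp)
[1] flags=1000 CS?F → skip
[2] flags=1000 EQ?F → skip
[3] flags=1010 → (cmp)
[4] flags=1010 LS?F → skip
[5] flags=1010 LS?F → skip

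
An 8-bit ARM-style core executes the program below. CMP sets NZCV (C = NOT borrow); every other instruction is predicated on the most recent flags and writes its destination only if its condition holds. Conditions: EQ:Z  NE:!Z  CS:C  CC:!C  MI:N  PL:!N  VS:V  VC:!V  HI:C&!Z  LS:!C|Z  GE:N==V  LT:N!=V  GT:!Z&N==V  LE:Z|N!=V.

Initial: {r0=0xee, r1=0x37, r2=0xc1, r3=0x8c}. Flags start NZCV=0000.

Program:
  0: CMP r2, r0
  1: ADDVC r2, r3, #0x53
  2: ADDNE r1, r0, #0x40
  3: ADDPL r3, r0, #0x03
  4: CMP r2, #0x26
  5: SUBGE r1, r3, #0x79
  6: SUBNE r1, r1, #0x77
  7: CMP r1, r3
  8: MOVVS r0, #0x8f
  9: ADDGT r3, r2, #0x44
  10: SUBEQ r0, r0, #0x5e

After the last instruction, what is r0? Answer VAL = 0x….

VAL = 0xee

0: ✓ CMP  NZCV=1000
1: ✓ ADDVC  r2←0xdf
2: ✓ ADDNE  r1←0x2e
3: · ADDPL
4: ✓ CMP  NZCV=1010
5: · SUBGE
6: ✓ SUBNE  r1←0xb7
7: ✓ CMP  NZCV=0010
8: · MOVVS
9: ✓ ADDGT  r3←0x23
10: · SUBEQ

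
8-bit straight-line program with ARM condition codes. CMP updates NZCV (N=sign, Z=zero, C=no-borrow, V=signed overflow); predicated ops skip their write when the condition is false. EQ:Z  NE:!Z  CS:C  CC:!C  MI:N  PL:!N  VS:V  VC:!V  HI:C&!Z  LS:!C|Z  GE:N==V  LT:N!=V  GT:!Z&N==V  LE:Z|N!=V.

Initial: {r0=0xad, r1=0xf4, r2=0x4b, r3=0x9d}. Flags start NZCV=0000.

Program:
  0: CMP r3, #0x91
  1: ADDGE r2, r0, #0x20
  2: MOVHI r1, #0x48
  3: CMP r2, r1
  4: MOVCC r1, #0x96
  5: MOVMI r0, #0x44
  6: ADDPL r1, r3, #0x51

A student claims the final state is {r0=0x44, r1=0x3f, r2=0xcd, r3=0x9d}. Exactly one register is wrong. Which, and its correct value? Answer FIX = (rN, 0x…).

FIX = (r1, 0x48)

0: ✓ CMP  NZCV=0010
1: ✓ ADDGE  r2←0xcd
2: ✓ MOVHI  r1←0x48
3: ✓ CMP  NZCV=1010
4: · MOVCC
5: ✓ MOVMI  r0←0x44
6: · ADDPL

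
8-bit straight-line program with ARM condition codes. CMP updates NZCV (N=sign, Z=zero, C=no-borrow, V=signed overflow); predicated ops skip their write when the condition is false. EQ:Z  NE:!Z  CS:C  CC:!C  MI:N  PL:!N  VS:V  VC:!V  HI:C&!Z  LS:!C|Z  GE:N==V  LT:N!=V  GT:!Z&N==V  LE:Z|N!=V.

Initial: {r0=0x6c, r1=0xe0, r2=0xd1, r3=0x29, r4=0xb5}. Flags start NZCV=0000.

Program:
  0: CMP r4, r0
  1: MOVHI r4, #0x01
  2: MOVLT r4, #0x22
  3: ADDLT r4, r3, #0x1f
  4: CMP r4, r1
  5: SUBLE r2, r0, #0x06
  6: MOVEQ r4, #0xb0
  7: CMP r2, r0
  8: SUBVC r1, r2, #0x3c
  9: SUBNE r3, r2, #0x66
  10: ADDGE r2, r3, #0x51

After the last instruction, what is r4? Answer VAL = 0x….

[0] flags=0011 → (cmp)
[1] flags=0011 HI?T → r4=0x01
[2] flags=0011 LT?T → r4=0x22
[3] flags=0011 LT?T → r4=0x48
[4] flags=0000 → (cmp)
[5] flags=0000 LE?F → skip
[6] flags=0000 EQ?F → skip
[7] flags=0011 → (cmp)
[8] flags=0011 VC?F → skip
[9] flags=0011 NE?T → r3=0x6b
[10] flags=0011 GE?F → skip

VAL = 0x48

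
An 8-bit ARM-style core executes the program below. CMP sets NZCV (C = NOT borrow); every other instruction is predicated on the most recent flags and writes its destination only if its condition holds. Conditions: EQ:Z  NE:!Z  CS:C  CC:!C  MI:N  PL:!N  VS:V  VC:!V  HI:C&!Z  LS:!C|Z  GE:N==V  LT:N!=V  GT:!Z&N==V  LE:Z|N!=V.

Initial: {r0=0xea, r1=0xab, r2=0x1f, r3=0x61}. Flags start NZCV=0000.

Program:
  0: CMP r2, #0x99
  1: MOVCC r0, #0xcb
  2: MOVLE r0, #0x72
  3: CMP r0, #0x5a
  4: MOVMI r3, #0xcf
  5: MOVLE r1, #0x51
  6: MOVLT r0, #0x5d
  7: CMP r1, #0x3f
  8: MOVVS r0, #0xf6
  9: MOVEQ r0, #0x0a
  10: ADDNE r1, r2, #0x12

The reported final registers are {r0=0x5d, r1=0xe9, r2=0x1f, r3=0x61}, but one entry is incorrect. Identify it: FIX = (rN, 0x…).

FIX = (r1, 0x31)

[0] flags=1001 → (cmp)
[1] flags=1001 CC?T → r0=0xcb
[2] flags=1001 LE?F → skip
[3] flags=0011 → (cmp)
[4] flags=0011 MI?F → skip
[5] flags=0011 LE?T → r1=0x51
[6] flags=0011 LT?T → r0=0x5d
[7] flags=0010 → (cmp)
[8] flags=0010 VS?F → skip
[9] flags=0010 EQ?F → skip
[10] flags=0010 NE?T → r1=0x31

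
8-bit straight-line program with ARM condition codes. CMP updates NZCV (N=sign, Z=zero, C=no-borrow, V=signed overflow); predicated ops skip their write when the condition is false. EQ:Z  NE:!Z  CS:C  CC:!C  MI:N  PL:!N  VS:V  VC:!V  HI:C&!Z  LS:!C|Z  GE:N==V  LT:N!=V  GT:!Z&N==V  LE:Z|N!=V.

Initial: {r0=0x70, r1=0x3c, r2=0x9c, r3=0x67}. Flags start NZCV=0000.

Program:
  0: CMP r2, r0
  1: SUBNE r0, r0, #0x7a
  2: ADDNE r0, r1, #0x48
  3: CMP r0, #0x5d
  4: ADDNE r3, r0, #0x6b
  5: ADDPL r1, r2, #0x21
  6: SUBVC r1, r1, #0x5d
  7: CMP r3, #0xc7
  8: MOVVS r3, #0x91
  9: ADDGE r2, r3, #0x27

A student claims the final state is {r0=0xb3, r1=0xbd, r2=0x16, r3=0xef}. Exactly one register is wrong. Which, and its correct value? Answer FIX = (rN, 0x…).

FIX = (r0, 0x84)

[0] flags=0011 → (cmp)
[1] flags=0011 NE?T → r0=0xf6
[2] flags=0011 NE?T → r0=0x84
[3] flags=0011 → (cmp)
[4] flags=0011 NE?T → r3=0xef
[5] flags=0011 PL?T → r1=0xbd
[6] flags=0011 VC?F → skip
[7] flags=0010 → (cmp)
[8] flags=0010 VS?F → skip
[9] flags=0010 GE?T → r2=0x16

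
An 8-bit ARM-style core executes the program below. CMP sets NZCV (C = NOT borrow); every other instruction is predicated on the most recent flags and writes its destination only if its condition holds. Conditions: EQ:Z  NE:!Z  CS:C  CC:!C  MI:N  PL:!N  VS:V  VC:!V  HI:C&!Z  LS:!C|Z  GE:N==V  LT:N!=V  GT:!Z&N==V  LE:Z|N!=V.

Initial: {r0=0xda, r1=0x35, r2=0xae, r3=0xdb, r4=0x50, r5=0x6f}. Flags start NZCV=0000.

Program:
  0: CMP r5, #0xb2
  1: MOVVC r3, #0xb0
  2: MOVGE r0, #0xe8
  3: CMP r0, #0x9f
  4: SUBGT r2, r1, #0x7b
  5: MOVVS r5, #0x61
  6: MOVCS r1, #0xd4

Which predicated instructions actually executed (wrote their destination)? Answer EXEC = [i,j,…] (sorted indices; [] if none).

[0] flags=1001 → (cmp)
[1] flags=1001 VC?F → skip
[2] flags=1001 GE?T → r0=0xe8
[3] flags=0010 → (cmp)
[4] flags=0010 GT?T → r2=0xba
[5] flags=0010 VS?F → skip
[6] flags=0010 CS?T → r1=0xd4

EXEC = [2,4,6]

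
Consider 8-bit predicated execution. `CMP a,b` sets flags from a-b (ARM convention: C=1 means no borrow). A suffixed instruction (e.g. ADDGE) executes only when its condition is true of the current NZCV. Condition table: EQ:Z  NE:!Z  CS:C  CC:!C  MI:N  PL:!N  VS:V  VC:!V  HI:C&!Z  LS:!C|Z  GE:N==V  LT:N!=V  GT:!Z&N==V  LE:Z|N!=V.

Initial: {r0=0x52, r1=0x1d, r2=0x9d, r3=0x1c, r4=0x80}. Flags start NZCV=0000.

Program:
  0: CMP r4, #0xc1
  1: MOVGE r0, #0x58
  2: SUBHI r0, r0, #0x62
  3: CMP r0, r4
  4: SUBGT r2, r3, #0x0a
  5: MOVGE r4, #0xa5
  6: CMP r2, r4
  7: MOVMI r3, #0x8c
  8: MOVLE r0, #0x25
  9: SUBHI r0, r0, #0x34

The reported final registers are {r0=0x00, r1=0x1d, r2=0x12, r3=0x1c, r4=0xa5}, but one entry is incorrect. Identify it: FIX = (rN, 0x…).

FIX = (r0, 0x52)

0: ✓ CMP  NZCV=1000
1: · MOVGE
2: · SUBHI
3: ✓ CMP  NZCV=1001
4: ✓ SUBGT  r2←0x12
5: ✓ MOVGE  r4←0xa5
6: ✓ CMP  NZCV=0000
7: · MOVMI
8: · MOVLE
9: · SUBHI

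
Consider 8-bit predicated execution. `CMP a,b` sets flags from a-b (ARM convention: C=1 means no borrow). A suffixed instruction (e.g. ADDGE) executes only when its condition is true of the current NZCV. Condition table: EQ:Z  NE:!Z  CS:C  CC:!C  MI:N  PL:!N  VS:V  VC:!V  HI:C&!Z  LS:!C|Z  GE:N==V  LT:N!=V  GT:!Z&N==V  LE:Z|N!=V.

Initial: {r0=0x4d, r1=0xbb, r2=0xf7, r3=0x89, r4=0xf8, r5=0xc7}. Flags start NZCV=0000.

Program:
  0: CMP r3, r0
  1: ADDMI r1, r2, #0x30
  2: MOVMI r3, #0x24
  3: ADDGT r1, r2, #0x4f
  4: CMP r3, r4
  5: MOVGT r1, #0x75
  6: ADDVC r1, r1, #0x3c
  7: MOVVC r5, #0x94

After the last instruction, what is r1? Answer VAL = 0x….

[0] flags=0011 → (cmp)
[1] flags=0011 MI?F → skip
[2] flags=0011 MI?F → skip
[3] flags=0011 GT?F → skip
[4] flags=1000 → (cmp)
[5] flags=1000 GT?F → skip
[6] flags=1000 VC?T → r1=0xf7
[7] flags=1000 VC?T → r5=0x94

VAL = 0xf7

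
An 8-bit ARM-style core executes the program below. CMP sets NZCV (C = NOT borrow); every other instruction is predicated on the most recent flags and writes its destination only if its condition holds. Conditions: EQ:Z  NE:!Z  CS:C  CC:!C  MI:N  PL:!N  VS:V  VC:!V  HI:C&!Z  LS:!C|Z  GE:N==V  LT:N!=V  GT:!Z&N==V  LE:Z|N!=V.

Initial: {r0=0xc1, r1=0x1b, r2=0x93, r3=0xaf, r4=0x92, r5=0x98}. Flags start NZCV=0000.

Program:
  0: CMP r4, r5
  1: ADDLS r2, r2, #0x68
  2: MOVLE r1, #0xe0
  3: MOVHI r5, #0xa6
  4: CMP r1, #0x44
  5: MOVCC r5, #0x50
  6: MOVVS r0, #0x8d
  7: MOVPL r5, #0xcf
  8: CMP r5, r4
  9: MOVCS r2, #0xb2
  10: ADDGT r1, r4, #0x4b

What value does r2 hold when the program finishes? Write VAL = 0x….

0: ✓ CMP  NZCV=1000
1: ✓ ADDLS  r2←0xfb
2: ✓ MOVLE  r1←0xe0
3: · MOVHI
4: ✓ CMP  NZCV=1010
5: · MOVCC
6: · MOVVS
7: · MOVPL
8: ✓ CMP  NZCV=0010
9: ✓ MOVCS  r2←0xb2
10: ✓ ADDGT  r1←0xdd

VAL = 0xb2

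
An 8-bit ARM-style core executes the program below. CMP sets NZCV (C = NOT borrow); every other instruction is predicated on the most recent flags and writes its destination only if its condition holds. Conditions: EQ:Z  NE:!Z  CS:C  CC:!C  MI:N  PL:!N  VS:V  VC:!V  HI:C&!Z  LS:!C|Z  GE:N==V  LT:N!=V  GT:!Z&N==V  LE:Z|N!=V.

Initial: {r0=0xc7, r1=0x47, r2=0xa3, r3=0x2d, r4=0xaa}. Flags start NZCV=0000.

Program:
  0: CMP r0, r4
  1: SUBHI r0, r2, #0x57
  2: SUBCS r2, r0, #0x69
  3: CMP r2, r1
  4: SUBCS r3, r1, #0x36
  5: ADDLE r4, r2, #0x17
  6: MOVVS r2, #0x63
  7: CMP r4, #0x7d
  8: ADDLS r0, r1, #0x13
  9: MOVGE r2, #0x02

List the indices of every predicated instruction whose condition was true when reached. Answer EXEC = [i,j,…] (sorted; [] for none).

EXEC = [1,2,4,5]

[0] flags=0010 → (cmp)
[1] flags=0010 HI?T → r0=0x4c
[2] flags=0010 CS?T → r2=0xe3
[3] flags=1010 → (cmp)
[4] flags=1010 CS?T → r3=0x11
[5] flags=1010 LE?T → r4=0xfa
[6] flags=1010 VS?F → skip
[7] flags=0011 → (cmp)
[8] flags=0011 LS?F → skip
[9] flags=0011 GE?F → skip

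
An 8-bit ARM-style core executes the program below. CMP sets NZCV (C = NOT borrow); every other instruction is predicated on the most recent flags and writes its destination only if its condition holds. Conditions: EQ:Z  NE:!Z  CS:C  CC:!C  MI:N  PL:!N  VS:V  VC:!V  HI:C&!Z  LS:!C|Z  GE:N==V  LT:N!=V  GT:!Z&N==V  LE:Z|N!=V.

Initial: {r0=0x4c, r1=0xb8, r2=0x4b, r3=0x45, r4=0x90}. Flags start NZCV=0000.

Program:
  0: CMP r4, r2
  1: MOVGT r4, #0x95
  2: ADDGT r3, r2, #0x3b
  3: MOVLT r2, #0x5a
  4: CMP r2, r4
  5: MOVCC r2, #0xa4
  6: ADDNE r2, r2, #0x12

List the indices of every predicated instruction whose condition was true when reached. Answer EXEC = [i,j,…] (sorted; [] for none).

EXEC = [3,5,6]

[0] flags=0011 → (cmp)
[1] flags=0011 GT?F → skip
[2] flags=0011 GT?F → skip
[3] flags=0011 LT?T → r2=0x5a
[4] flags=1001 → (cmp)
[5] flags=1001 CC?T → r2=0xa4
[6] flags=1001 NE?T → r2=0xb6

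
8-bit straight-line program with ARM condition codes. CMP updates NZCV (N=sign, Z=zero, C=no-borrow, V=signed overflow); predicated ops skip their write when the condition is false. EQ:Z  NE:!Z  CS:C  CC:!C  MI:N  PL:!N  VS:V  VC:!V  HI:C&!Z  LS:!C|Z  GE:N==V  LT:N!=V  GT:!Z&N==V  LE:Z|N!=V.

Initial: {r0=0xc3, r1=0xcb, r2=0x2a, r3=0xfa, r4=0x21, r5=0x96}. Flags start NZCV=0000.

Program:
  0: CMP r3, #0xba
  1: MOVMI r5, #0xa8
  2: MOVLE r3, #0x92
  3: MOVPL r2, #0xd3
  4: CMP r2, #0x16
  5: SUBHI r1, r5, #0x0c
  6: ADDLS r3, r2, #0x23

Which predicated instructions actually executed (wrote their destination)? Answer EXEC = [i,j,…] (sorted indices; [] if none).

EXEC = [3,5]

0: ✓ CMP  NZCV=0010
1: · MOVMI
2: · MOVLE
3: ✓ MOVPL  r2←0xd3
4: ✓ CMP  NZCV=1010
5: ✓ SUBHI  r1←0x8a
6: · ADDLS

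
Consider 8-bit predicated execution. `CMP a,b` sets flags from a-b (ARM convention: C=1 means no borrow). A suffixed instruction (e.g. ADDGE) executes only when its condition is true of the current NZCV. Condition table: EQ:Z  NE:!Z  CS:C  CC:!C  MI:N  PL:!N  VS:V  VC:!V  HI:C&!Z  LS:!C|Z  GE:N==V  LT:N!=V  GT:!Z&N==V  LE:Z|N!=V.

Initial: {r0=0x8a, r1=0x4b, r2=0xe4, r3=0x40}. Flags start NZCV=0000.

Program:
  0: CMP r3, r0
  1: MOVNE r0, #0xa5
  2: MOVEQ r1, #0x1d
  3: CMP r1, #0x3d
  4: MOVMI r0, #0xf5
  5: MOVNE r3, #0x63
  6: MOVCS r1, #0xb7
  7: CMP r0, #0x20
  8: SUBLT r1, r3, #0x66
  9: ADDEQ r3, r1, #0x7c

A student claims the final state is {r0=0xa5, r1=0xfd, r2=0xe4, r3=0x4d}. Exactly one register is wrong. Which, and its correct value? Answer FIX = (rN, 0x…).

0: ✓ CMP  NZCV=1001
1: ✓ MOVNE  r0←0xa5
2: · MOVEQ
3: ✓ CMP  NZCV=0010
4: · MOVMI
5: ✓ MOVNE  r3←0x63
6: ✓ MOVCS  r1←0xb7
7: ✓ CMP  NZCV=1010
8: ✓ SUBLT  r1←0xfd
9: · ADDEQ

FIX = (r3, 0x63)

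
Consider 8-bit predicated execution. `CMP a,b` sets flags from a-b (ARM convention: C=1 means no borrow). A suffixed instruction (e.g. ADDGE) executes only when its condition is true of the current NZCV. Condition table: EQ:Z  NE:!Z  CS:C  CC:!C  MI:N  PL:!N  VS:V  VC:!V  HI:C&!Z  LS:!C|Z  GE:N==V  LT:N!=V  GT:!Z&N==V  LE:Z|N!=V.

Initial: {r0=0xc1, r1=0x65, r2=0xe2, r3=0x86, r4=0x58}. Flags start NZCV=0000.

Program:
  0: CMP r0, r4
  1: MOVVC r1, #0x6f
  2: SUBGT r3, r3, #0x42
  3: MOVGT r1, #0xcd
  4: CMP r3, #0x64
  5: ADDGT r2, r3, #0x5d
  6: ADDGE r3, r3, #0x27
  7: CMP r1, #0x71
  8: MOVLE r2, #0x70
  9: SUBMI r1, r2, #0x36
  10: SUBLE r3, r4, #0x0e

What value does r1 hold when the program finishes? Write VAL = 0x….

VAL = 0x3a

[0] flags=0011 → (cmp)
[1] flags=0011 VC?F → skip
[2] flags=0011 GT?F → skip
[3] flags=0011 GT?F → skip
[4] flags=0011 → (cmp)
[5] flags=0011 GT?F → skip
[6] flags=0011 GE?F → skip
[7] flags=1000 → (cmp)
[8] flags=1000 LE?T → r2=0x70
[9] flags=1000 MI?T → r1=0x3a
[10] flags=1000 LE?T → r3=0x4a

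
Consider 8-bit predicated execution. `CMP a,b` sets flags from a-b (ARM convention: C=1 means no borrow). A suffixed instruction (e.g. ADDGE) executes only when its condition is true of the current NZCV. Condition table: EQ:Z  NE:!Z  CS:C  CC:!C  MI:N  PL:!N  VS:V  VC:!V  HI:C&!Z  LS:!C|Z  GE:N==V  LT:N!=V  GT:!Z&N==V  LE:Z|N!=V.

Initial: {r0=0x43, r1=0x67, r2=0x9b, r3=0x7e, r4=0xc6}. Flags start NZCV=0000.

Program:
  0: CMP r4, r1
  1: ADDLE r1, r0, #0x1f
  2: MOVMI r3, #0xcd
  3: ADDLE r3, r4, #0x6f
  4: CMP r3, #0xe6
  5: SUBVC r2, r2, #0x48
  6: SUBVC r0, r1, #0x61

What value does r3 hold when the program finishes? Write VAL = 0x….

[0] flags=0011 → (cmp)
[1] flags=0011 LE?T → r1=0x62
[2] flags=0011 MI?F → skip
[3] flags=0011 LE?T → r3=0x35
[4] flags=0000 → (cmp)
[5] flags=0000 VC?T → r2=0x53
[6] flags=0000 VC?T → r0=0x01

VAL = 0x35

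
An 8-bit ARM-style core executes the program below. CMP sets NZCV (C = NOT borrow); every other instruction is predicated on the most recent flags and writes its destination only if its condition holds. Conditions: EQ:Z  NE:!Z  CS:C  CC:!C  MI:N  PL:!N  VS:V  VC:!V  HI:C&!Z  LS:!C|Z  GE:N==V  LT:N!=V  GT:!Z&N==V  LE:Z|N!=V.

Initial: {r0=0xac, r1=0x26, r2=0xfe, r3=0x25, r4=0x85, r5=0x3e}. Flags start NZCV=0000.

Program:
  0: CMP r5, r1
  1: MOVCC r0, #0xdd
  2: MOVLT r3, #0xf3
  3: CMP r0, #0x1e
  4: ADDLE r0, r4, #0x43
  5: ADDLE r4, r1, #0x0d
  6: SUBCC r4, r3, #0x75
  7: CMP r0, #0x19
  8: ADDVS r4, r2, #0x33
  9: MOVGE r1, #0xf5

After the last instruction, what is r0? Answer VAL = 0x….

0: ✓ CMP  NZCV=0010
1: · MOVCC
2: · MOVLT
3: ✓ CMP  NZCV=1010
4: ✓ ADDLE  r0←0xc8
5: ✓ ADDLE  r4←0x33
6: · SUBCC
7: ✓ CMP  NZCV=1010
8: · ADDVS
9: · MOVGE

VAL = 0xc8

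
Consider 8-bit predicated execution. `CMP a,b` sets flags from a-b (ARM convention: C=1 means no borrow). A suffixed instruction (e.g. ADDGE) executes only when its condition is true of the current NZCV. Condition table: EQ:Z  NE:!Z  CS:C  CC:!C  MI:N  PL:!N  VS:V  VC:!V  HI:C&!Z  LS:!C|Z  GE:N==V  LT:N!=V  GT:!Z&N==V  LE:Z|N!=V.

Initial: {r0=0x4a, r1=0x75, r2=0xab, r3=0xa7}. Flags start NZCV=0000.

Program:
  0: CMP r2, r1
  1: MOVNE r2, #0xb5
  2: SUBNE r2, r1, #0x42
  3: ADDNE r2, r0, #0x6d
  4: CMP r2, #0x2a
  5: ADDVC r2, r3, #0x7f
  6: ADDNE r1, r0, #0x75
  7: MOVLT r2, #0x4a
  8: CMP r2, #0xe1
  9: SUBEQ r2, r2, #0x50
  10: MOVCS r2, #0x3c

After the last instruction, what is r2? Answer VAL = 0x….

VAL = 0x4a

[0] flags=0011 → (cmp)
[1] flags=0011 NE?T → r2=0xb5
[2] flags=0011 NE?T → r2=0x33
[3] flags=0011 NE?T → r2=0xb7
[4] flags=1010 → (cmp)
[5] flags=1010 VC?T → r2=0x26
[6] flags=1010 NE?T → r1=0xbf
[7] flags=1010 LT?T → r2=0x4a
[8] flags=0000 → (cmp)
[9] flags=0000 EQ?F → skip
[10] flags=0000 CS?F → skip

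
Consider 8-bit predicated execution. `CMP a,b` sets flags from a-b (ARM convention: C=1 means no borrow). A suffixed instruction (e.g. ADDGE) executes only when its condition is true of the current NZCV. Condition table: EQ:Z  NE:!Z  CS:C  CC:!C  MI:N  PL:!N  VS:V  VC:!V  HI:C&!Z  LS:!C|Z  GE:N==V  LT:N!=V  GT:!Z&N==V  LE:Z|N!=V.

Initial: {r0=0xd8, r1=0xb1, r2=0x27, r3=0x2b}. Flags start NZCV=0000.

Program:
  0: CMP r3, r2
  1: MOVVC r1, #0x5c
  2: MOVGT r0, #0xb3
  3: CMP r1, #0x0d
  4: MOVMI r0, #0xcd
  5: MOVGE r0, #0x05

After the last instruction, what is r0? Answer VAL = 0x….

0: ✓ CMP  NZCV=0010
1: ✓ MOVVC  r1←0x5c
2: ✓ MOVGT  r0←0xb3
3: ✓ CMP  NZCV=0010
4: · MOVMI
5: ✓ MOVGE  r0←0x05

VAL = 0x05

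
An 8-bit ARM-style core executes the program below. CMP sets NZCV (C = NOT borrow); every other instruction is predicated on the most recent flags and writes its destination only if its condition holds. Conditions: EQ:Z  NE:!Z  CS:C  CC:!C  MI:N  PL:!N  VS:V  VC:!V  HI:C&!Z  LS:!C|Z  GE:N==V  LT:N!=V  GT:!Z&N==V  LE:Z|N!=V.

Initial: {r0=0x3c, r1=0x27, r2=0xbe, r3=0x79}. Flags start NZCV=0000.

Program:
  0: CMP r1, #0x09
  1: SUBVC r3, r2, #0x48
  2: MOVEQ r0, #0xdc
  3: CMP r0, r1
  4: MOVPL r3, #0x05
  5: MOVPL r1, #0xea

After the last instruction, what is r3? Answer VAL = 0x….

0: ✓ CMP  NZCV=0010
1: ✓ SUBVC  r3←0x76
2: · MOVEQ
3: ✓ CMP  NZCV=0010
4: ✓ MOVPL  r3←0x05
5: ✓ MOVPL  r1←0xea

VAL = 0x05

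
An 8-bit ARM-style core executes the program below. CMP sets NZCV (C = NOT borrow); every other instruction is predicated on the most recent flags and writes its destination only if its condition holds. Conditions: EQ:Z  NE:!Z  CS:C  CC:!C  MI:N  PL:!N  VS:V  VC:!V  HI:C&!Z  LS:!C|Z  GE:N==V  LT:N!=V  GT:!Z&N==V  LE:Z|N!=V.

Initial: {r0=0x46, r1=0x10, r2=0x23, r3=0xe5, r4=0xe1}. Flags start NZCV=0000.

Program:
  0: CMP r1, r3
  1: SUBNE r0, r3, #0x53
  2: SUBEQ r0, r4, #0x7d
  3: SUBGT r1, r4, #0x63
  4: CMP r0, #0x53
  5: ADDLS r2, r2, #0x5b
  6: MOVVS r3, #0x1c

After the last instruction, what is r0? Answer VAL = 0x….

VAL = 0x92

[0] flags=0000 → (cmp)
[1] flags=0000 NE?T → r0=0x92
[2] flags=0000 EQ?F → skip
[3] flags=0000 GT?T → r1=0x7e
[4] flags=0011 → (cmp)
[5] flags=0011 LS?F → skip
[6] flags=0011 VS?T → r3=0x1c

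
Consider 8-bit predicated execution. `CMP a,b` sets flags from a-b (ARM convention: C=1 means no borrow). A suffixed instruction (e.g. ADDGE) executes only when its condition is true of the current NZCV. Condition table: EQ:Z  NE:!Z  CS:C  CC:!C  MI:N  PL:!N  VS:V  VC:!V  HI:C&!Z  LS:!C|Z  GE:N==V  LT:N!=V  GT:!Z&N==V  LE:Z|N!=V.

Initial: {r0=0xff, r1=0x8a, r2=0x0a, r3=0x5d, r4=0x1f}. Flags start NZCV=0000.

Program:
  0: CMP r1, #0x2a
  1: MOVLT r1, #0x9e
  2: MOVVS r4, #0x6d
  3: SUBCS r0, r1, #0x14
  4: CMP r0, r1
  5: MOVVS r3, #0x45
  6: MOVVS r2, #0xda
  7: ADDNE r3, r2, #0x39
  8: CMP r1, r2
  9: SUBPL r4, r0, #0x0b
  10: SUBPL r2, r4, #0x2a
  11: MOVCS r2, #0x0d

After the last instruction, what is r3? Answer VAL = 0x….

0: ✓ CMP  NZCV=0011
1: ✓ MOVLT  r1←0x9e
2: ✓ MOVVS  r4←0x6d
3: ✓ SUBCS  r0←0x8a
4: ✓ CMP  NZCV=1000
5: · MOVVS
6: · MOVVS
7: ✓ ADDNE  r3←0x43
8: ✓ CMP  NZCV=1010
9: · SUBPL
10: · SUBPL
11: ✓ MOVCS  r2←0x0d

VAL = 0x43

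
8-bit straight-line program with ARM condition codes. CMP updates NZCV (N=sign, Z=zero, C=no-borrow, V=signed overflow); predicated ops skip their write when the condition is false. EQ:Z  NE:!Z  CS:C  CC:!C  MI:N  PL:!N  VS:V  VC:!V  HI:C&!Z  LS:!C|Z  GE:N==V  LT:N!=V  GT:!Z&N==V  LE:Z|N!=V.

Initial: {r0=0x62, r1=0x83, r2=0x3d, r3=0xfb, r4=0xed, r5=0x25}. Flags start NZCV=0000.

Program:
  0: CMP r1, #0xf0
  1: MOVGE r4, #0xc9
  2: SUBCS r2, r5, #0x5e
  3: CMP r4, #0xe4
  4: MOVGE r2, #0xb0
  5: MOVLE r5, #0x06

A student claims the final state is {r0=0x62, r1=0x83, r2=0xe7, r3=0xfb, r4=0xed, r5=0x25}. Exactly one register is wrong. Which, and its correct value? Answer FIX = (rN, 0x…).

[0] flags=1000 → (cmp)
[1] flags=1000 GE?F → skip
[2] flags=1000 CS?F → skip
[3] flags=0010 → (cmp)
[4] flags=0010 GE?T → r2=0xb0
[5] flags=0010 LE?F → skip

FIX = (r2, 0xb0)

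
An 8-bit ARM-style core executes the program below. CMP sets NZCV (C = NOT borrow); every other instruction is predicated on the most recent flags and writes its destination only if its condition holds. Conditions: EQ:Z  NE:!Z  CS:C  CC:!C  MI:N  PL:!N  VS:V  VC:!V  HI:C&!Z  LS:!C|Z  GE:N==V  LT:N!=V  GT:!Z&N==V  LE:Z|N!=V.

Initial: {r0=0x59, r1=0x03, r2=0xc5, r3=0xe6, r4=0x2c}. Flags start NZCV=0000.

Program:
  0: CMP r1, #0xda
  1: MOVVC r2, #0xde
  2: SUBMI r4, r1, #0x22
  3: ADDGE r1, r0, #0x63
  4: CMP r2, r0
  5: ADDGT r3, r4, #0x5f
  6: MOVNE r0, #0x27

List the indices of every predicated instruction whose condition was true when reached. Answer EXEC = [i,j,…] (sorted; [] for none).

EXEC = [1,3,6]

[0] flags=0000 → (cmp)
[1] flags=0000 VC?T → r2=0xde
[2] flags=0000 MI?F → skip
[3] flags=0000 GE?T → r1=0xbc
[4] flags=1010 → (cmp)
[5] flags=1010 GT?F → skip
[6] flags=1010 NE?T → r0=0x27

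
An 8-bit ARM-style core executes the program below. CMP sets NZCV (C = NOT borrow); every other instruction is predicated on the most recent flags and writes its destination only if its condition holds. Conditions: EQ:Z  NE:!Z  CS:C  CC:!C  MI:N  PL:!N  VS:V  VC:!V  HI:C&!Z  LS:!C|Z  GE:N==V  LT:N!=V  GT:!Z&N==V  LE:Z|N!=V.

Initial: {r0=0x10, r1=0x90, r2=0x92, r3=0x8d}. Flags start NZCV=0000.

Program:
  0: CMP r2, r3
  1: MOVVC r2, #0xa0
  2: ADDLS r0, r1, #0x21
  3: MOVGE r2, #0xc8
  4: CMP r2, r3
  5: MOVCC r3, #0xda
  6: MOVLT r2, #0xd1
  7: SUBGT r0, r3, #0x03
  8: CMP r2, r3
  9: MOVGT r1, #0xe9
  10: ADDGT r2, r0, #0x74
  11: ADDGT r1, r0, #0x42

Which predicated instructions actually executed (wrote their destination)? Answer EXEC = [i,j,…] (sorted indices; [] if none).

0: ✓ CMP  NZCV=0010
1: ✓ MOVVC  r2←0xa0
2: · ADDLS
3: ✓ MOVGE  r2←0xc8
4: ✓ CMP  NZCV=0010
5: · MOVCC
6: · MOVLT
7: ✓ SUBGT  r0←0x8a
8: ✓ CMP  NZCV=0010
9: ✓ MOVGT  r1←0xe9
10: ✓ ADDGT  r2←0xfe
11: ✓ ADDGT  r1←0xcc

EXEC = [1,3,7,9,10,11]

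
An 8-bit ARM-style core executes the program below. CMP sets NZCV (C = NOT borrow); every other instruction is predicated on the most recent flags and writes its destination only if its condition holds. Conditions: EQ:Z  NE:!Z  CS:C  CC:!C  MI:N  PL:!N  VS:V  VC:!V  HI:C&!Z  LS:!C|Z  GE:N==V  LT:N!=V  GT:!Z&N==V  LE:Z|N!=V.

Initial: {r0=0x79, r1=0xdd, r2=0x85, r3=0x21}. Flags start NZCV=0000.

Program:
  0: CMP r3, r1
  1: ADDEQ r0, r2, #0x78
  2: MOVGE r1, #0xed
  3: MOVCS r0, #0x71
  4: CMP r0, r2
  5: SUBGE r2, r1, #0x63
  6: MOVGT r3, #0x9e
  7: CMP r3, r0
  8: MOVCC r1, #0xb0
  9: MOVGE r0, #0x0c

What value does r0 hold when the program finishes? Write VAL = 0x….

0: ✓ CMP  NZCV=0000
1: · ADDEQ
2: ✓ MOVGE  r1←0xed
3: · MOVCS
4: ✓ CMP  NZCV=1001
5: ✓ SUBGE  r2←0x8a
6: ✓ MOVGT  r3←0x9e
7: ✓ CMP  NZCV=0011
8: · MOVCC
9: · MOVGE

VAL = 0x79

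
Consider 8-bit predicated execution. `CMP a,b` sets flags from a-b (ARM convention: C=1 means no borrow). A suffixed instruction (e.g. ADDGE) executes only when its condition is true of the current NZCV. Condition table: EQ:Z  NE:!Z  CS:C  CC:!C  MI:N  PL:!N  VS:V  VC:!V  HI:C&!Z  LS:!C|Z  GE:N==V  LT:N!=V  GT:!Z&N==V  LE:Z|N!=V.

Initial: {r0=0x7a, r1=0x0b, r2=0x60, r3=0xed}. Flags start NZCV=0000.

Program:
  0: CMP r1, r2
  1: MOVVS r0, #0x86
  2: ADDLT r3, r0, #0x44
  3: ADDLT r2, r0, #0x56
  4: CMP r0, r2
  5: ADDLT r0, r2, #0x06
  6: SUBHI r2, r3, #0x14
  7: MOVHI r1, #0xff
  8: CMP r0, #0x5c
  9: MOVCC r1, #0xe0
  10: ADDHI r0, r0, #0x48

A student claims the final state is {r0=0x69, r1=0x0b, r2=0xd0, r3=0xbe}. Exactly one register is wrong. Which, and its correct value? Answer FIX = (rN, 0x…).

FIX = (r0, 0xc2)

[0] flags=1000 → (cmp)
[1] flags=1000 VS?F → skip
[2] flags=1000 LT?T → r3=0xbe
[3] flags=1000 LT?T → r2=0xd0
[4] flags=1001 → (cmp)
[5] flags=1001 LT?F → skip
[6] flags=1001 HI?F → skip
[7] flags=1001 HI?F → skip
[8] flags=0010 → (cmp)
[9] flags=0010 CC?F → skip
[10] flags=0010 HI?T → r0=0xc2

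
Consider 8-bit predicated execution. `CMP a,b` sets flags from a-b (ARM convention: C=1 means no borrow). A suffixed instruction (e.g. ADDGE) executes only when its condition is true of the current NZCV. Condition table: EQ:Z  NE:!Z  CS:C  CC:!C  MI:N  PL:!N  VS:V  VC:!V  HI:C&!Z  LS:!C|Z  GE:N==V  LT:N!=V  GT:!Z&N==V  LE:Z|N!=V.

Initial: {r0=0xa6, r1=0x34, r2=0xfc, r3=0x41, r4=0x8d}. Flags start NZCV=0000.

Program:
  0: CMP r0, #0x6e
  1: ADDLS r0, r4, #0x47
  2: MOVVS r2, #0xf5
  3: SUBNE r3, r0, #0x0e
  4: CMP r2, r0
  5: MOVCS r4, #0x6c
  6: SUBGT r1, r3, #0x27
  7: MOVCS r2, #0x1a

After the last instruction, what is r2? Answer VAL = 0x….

VAL = 0x1a

0: ✓ CMP  NZCV=0011
1: · ADDLS
2: ✓ MOVVS  r2←0xf5
3: ✓ SUBNE  r3←0x98
4: ✓ CMP  NZCV=0010
5: ✓ MOVCS  r4←0x6c
6: ✓ SUBGT  r1←0x71
7: ✓ MOVCS  r2←0x1a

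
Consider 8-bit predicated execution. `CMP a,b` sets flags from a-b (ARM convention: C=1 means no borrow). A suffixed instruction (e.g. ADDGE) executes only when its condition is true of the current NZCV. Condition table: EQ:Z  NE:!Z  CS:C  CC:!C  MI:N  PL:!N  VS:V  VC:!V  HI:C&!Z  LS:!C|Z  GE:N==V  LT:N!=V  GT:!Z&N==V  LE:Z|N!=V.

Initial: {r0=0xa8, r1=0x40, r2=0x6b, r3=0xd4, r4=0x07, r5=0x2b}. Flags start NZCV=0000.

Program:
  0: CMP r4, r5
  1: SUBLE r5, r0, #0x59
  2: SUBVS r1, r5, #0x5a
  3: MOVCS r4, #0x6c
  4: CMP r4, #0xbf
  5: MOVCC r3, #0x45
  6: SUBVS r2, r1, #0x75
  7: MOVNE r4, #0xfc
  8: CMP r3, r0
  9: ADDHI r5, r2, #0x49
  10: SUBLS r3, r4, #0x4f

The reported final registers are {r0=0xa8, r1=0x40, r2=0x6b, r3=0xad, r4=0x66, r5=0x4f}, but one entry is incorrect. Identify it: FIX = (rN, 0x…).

FIX = (r4, 0xfc)

[0] flags=1000 → (cmp)
[1] flags=1000 LE?T → r5=0x4f
[2] flags=1000 VS?F → skip
[3] flags=1000 CS?F → skip
[4] flags=0000 → (cmp)
[5] flags=0000 CC?T → r3=0x45
[6] flags=0000 VS?F → skip
[7] flags=0000 NE?T → r4=0xfc
[8] flags=1001 → (cmp)
[9] flags=1001 HI?F → skip
[10] flags=1001 LS?T → r3=0xad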